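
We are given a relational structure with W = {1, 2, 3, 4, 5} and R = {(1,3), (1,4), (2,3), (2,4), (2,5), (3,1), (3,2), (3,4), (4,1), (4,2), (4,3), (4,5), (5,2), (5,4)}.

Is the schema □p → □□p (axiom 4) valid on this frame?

Axiom 4 corresponds to the accessibility relation being transitive.
Transitive: no — 1 R 3 and 3 R 2, but not 1 R 2.

No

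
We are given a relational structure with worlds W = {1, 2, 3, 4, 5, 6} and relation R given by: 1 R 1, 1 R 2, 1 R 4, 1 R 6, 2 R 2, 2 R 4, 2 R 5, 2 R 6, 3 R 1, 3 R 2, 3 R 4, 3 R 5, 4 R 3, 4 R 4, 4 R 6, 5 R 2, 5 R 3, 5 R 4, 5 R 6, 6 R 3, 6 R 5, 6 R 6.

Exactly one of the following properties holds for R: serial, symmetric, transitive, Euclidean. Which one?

Serial: yes — every world has a successor (e.g. 1 R 1).
Symmetric: no — 1 R 2 but not 2 R 1.
Transitive: no — 1 R 2 and 2 R 5, but not 1 R 5.
Euclidean: no — 1 R 4 and 1 R 2, but not 4 R 2.
Only serial holds.

serial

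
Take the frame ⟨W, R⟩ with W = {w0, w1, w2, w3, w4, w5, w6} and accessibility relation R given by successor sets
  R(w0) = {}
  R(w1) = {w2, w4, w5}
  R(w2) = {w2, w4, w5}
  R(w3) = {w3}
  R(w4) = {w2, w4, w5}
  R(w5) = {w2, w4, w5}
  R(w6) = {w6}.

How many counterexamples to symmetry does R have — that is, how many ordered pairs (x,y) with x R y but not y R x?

3

Enumerating: (w1,w2), (w1,w4), (w1,w5).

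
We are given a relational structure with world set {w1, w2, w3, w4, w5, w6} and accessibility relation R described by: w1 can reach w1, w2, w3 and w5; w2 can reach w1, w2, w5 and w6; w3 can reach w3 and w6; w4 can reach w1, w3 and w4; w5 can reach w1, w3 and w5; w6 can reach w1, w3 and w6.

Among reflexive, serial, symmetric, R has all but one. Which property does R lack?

Reflexive: yes — every world is R-related to itself.
Serial: yes — every world has a successor (e.g. w1 R w1).
Symmetric: no — w1 R w3 but not w3 R w1.
Only symmetric fails.

symmetric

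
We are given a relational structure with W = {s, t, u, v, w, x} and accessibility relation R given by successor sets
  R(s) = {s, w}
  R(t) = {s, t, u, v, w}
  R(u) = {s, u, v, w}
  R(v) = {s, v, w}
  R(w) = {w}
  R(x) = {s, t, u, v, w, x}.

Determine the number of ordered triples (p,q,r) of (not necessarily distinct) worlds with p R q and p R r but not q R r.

Enumerating: (s,w,s), (t,s,t), (t,s,u), (t,s,v), (t,u,t), (t,v,t), (t,v,u), (t,w,s), (t,w,t), (t,w,u), (t,w,v), (u,s,u), … and 23 more.
Total: 35.

35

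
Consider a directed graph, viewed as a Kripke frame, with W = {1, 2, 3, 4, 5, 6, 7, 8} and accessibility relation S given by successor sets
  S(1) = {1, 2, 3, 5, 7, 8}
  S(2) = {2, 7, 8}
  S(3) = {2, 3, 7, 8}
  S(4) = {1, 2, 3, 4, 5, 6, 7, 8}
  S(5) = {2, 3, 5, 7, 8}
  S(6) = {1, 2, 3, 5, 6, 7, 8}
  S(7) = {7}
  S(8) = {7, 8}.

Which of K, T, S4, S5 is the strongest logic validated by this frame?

S4

Reflexive (axiom T): yes — every world is S-related to itself.
Transitive (axiom 4): yes — every two-step S-path is closed by a direct edge.
Euclidean (axiom 5): no — 1 S 2 and 1 S 3, but not 2 S 3.
So F validates K, T, S4; S5 would additionally require S to be Euclidean. The strongest is S4.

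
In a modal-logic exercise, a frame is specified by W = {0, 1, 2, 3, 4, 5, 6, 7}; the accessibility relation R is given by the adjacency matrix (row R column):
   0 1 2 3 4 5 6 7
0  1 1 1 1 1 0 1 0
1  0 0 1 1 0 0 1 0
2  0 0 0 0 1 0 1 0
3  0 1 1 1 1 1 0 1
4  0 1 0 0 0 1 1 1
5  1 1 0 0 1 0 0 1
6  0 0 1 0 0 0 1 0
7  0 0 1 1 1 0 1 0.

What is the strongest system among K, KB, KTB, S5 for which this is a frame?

K

Symmetric (axiom B): no — 0 R 1 but not 1 R 0.
Reflexive (axiom T): no — 1 is not related to itself.
Euclidean (axiom 5): no — 0 R 1 and 0 R 4, but not 1 R 4.
So F validates K; KB would additionally require R to be symmetric. The strongest is K.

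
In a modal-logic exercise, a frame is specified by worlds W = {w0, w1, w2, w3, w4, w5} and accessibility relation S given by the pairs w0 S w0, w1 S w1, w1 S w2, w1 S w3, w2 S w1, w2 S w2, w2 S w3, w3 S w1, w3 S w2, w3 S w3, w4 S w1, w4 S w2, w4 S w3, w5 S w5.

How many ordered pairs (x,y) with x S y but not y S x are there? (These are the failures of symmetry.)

Enumerating: (w4,w1), (w4,w2), (w4,w3).

3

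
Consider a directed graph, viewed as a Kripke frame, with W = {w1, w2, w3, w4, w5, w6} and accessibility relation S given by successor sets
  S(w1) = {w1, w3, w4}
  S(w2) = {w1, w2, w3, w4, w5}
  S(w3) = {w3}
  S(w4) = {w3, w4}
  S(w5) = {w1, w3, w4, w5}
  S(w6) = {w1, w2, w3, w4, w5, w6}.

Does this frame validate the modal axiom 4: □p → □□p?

Yes

By correspondence theory, 4 is valid on a frame iff S is transitive.
Transitive: yes — every two-step S-path is closed by a direct edge.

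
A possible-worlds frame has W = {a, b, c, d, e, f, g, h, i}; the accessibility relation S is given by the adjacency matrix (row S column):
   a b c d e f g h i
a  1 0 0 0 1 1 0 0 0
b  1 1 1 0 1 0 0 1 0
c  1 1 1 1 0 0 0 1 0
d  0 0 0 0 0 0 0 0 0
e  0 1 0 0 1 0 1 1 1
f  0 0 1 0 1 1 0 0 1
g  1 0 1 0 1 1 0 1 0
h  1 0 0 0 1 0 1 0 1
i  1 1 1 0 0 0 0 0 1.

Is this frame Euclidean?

Euclidean: no — a S e and a S f, but not e S f.

No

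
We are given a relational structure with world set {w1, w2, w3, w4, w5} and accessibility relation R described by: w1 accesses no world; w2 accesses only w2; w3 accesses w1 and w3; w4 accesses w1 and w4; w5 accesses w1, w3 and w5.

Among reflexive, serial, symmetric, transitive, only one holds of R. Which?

Reflexive: no — w1 is not related to itself.
Serial: no — w1 has no R-successor.
Symmetric: no — w3 R w1 but not w1 R w3.
Transitive: yes — every two-step R-path is closed by a direct edge.
Only transitive holds.

transitive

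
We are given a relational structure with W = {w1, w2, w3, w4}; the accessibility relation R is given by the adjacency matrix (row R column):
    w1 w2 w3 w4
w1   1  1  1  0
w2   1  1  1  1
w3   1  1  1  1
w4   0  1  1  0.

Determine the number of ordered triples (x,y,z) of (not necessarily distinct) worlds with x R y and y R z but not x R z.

6

Enumerating: (w1,w2,w4), (w1,w3,w4), (w4,w2,w1), (w4,w2,w4), (w4,w3,w1), (w4,w3,w4).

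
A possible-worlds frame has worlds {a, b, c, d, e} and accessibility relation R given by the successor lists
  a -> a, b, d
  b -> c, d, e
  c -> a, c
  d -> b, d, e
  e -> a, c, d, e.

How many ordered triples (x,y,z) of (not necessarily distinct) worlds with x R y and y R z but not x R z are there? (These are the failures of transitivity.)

13

Enumerating: (a,b,c), (a,b,e), (a,d,e), (b,c,a), (b,d,b), (b,e,a), (c,a,b), (c,a,d), (d,b,c), (d,e,a), (d,e,c), (e,a,b), (e,d,b).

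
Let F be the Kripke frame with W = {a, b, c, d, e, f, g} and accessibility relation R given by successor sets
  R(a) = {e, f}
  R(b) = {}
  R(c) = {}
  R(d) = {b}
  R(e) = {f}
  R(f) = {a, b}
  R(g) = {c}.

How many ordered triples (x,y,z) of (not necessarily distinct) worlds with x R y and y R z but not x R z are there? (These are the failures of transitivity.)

6

Enumerating: (a,f,a), (a,f,b), (e,f,a), (e,f,b), (f,a,e), (f,a,f).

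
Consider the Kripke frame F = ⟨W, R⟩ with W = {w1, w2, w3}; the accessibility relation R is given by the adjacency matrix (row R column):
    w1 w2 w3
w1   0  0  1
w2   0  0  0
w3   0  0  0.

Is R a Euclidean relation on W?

Euclidean: no — w1 R w3 and w1 R w3, but not w3 R w3.

No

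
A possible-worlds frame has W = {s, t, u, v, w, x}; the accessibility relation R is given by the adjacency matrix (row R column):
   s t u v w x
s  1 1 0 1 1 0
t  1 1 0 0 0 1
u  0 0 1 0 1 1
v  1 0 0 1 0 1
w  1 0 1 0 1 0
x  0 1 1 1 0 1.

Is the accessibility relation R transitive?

No

Transitive: no — s R t and t R x, but not s R x.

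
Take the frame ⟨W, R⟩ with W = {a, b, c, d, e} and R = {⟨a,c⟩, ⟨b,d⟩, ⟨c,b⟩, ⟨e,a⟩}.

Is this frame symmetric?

No

Symmetric: no — a R c but not c R a.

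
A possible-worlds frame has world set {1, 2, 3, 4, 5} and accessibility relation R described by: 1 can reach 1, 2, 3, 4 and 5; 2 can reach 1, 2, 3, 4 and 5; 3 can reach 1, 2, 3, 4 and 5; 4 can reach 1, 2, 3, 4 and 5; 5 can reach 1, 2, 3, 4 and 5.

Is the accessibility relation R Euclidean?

Euclidean: yes — any two successors of a common world are R-related.

Yes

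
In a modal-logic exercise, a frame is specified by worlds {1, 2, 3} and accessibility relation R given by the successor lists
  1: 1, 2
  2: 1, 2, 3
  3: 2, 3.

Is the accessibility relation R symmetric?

Symmetric: yes — every pair in R has its reverse in R.

Yes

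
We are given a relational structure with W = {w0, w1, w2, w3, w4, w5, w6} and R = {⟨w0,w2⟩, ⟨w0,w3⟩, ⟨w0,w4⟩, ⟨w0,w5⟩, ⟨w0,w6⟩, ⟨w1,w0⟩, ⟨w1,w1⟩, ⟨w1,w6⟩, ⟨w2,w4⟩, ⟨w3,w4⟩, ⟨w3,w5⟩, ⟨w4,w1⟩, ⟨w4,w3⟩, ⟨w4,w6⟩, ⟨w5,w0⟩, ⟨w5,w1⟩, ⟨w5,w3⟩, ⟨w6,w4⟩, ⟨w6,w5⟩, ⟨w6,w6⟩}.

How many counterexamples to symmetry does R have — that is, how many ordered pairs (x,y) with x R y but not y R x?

10

Enumerating: (w0,w2), (w0,w3), (w0,w4), (w0,w6), (w1,w0), (w1,w6), (w2,w4), (w4,w1), (w5,w1), (w6,w5).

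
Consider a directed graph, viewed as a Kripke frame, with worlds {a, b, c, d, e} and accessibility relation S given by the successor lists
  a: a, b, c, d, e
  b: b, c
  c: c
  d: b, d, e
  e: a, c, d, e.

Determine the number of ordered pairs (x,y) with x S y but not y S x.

Enumerating: (a,b), (a,c), (a,d), (b,c), (d,b), (e,c).

6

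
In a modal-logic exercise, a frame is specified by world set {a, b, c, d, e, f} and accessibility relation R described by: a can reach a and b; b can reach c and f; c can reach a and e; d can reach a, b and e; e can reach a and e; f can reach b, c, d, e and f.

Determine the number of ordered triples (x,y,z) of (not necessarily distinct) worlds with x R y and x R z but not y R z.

Enumerating: (a,b,a), (a,b,b), (b,c,c), (b,c,f), (c,a,e), (d,a,e), (d,b,a), (d,b,b), (d,b,e), (d,e,b), (e,a,e), (f,b,b), … and 13 more.
Total: 25.

25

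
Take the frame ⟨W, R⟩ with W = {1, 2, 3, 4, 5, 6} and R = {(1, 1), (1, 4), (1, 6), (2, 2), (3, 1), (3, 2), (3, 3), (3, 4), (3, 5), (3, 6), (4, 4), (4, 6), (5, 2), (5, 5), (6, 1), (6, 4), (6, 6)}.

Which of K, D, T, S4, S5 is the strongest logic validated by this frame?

T

Serial (axiom D): yes — every world has a successor (e.g. 1 R 1).
Reflexive (axiom T): yes — every world is R-related to itself.
Transitive (axiom 4): no — 4 R 6 and 6 R 1, but not 4 R 1.
Euclidean (axiom 5): no — 3 R 1 and 3 R 2, but not 1 R 2.
So F validates K, D, T; S4 would additionally require R to be transitive. The strongest is T.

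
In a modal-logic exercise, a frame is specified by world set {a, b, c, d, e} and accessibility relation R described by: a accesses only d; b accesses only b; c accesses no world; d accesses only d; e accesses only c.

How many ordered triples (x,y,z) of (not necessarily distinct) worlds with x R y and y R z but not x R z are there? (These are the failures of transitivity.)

R is transitive; there are no such tuples.

0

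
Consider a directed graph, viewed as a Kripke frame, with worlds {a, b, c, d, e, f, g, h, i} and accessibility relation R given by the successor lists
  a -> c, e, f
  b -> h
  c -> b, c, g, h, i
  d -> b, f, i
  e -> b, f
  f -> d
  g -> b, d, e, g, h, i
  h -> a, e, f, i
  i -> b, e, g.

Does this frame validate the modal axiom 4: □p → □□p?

No

The schema 4 characterises exactly the transitive frames.
Transitive: no — a R c and c R b, but not a R b.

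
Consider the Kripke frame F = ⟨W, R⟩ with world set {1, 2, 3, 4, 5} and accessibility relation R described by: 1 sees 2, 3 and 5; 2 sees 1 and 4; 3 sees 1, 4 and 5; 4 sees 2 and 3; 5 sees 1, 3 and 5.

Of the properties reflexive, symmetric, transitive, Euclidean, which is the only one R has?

symmetric

Reflexive: no — 1 is not related to itself.
Symmetric: yes — every pair in R has its reverse in R.
Transitive: no — 1 R 2 and 2 R 4, but not 1 R 4.
Euclidean: no — 1 R 2 and 1 R 3, but not 2 R 3.
Only symmetric holds.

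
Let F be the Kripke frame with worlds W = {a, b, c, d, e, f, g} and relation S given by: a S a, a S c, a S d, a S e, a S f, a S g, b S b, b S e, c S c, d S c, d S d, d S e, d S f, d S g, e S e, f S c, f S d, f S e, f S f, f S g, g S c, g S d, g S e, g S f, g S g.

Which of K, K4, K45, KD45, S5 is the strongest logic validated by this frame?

K4

Transitive (axiom 4): yes — every two-step S-path is closed by a direct edge.
Euclidean (axiom 5): no — a S c and a S d, but not c S d.
Serial (axiom D): yes — every world has a successor (e.g. a S a).
Reflexive (axiom T): yes — every world is S-related to itself.
So F validates K, K4; K45 would additionally require S to be Euclidean. The strongest is K4.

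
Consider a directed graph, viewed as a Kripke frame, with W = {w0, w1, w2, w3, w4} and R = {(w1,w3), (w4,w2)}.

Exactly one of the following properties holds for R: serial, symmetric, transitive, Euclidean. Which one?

Serial: no — w0 has no R-successor.
Symmetric: no — w1 R w3 but not w3 R w1.
Transitive: yes — every two-step R-path is closed by a direct edge.
Euclidean: no — w1 R w3 and w1 R w3, but not w3 R w3.
Only transitive holds.

transitive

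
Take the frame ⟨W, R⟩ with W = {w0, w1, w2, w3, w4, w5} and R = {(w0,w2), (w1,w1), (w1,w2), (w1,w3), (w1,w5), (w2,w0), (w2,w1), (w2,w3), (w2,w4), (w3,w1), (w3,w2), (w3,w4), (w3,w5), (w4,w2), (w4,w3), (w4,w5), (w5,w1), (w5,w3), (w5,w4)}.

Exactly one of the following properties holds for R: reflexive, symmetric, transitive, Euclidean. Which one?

symmetric

Reflexive: no — w0 is not related to itself.
Symmetric: yes — every pair in R has its reverse in R.
Transitive: no — w0 R w2 and w2 R w1, but not w0 R w1.
Euclidean: no — w1 R w2 and w1 R w5, but not w2 R w5.
Only symmetric holds.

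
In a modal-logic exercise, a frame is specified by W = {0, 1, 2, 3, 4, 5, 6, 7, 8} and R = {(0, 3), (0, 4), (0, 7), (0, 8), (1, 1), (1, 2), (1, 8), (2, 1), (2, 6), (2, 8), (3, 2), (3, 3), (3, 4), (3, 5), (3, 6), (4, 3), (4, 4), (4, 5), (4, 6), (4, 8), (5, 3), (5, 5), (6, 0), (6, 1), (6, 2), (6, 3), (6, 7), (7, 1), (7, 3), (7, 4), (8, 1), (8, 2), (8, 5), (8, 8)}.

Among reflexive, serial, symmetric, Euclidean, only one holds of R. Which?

Reflexive: no — 0 is not related to itself.
Serial: yes — every world has a successor (e.g. 0 R 3).
Symmetric: no — 0 R 3 but not 3 R 0.
Euclidean: no — 0 R 3 and 0 R 7, but not 3 R 7.
Only serial holds.

serial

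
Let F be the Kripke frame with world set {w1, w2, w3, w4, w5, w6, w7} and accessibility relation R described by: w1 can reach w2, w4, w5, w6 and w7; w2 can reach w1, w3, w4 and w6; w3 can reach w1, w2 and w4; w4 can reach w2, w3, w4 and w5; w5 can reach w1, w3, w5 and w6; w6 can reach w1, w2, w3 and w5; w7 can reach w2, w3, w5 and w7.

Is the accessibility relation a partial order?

No

Reflexive: no — w1 is not related to itself.
Transitive: no — w1 R w2 and w2 R w3, but not w1 R w3.
Antisymmetric: no — w1 R w2 and w2 R w1 with w1 ≠ w2.
So R is not a partial order.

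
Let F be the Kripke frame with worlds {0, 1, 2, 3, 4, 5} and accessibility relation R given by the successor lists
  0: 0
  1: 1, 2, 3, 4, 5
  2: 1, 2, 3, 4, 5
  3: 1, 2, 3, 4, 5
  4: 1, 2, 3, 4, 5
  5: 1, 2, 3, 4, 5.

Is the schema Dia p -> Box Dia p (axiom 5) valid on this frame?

By correspondence theory, 5 is valid on a frame iff R is Euclidean.
Euclidean: yes — any two successors of a common world are R-related.

Yes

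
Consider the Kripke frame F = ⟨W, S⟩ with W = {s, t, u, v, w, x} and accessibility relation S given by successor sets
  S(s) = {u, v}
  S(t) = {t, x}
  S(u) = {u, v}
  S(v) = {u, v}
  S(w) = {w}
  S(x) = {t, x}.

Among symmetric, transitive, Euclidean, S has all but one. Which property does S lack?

Symmetric: no — s S u but not u S s.
Transitive: yes — every two-step S-path is closed by a direct edge.
Euclidean: yes — any two successors of a common world are S-related.
Only symmetric fails.

symmetric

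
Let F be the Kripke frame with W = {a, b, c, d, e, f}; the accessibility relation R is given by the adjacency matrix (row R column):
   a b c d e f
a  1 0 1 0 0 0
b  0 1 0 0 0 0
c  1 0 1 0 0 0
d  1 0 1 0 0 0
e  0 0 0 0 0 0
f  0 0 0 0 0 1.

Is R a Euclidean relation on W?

Yes

Euclidean: yes — any two successors of a common world are R-related.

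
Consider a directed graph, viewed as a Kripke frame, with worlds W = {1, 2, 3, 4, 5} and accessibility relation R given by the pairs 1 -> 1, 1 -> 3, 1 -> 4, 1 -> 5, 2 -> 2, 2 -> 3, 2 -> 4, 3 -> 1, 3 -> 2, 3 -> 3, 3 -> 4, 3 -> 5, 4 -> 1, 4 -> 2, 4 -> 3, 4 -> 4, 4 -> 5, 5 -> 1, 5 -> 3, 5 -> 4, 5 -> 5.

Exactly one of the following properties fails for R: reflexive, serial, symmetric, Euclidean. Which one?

Euclidean

Reflexive: yes — every world is R-related to itself.
Serial: yes — every world has a successor (e.g. 1 R 1).
Symmetric: yes — every pair in R has its reverse in R.
Euclidean: no — 3 R 1 and 3 R 2, but not 1 R 2.
Only Euclidean fails.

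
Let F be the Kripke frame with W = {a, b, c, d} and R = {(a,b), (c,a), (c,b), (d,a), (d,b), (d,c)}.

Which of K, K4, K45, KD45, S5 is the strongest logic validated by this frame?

Transitive (axiom 4): yes — every two-step R-path is closed by a direct edge.
Euclidean (axiom 5): no — c R b and c R a, but not b R a.
Serial (axiom D): no — b has no R-successor.
Reflexive (axiom T): no — a is not related to itself.
So F validates K, K4; K45 would additionally require R to be Euclidean. The strongest is K4.

K4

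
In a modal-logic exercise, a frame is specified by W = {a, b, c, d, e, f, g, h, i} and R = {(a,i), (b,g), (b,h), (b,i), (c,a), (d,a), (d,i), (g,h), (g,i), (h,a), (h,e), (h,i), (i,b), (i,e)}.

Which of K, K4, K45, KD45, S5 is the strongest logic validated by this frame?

Transitive (axiom 4): no — a R i and i R b, but not a R b.
Euclidean (axiom 5): no — b R h and b R g, but not h R g.
Serial (axiom D): no — e has no R-successor.
Reflexive (axiom T): no — a is not related to itself.
So F validates K; K4 would additionally require R to be transitive. The strongest is K.

K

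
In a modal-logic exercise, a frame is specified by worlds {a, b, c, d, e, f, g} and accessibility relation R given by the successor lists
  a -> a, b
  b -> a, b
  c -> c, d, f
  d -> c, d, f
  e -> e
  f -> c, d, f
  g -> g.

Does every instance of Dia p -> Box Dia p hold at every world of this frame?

Axiom 5 corresponds to the accessibility relation being Euclidean.
Euclidean: yes — any two successors of a common world are R-related.

Yes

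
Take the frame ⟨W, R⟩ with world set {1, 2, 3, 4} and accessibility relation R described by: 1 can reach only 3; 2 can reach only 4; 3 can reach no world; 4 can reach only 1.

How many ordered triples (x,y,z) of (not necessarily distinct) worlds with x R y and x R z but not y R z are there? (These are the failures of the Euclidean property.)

Enumerating: (1,3,3), (2,4,4), (4,1,1).

3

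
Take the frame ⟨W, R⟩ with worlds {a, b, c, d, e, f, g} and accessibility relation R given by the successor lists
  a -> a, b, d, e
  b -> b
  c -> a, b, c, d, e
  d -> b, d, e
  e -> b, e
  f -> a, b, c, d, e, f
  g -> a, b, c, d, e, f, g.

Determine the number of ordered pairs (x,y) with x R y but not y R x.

21

Enumerating: (a,b), (a,d), (a,e), (c,a), (c,b), (c,d), (c,e), (d,b), (d,e), (e,b), (f,a), (f,b), … and 9 more.
Total: 21.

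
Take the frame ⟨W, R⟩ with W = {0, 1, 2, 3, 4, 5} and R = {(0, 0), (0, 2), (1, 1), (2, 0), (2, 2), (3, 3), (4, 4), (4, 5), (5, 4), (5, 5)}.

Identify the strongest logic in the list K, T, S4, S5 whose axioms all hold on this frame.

S5

Reflexive (axiom T): yes — every world is R-related to itself.
Transitive (axiom 4): yes — every two-step R-path is closed by a direct edge.
Euclidean (axiom 5): yes — any two successors of a common world are R-related.
So F validates K, T, S4, S5. The strongest is S5.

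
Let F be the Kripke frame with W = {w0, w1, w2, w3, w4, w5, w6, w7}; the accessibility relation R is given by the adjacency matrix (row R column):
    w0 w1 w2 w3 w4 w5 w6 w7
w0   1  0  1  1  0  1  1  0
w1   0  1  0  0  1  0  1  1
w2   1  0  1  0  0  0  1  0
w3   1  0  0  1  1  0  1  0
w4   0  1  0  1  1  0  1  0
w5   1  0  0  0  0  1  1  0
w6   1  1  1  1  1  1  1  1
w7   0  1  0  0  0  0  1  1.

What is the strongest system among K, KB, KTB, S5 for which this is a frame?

KTB

Symmetric (axiom B): yes — every pair in R has its reverse in R.
Reflexive (axiom T): yes — every world is R-related to itself.
Euclidean (axiom 5): no — w0 R w2 and w0 R w3, but not w2 R w3.
So F validates K, KB, KTB; S5 would additionally require R to be Euclidean. The strongest is KTB.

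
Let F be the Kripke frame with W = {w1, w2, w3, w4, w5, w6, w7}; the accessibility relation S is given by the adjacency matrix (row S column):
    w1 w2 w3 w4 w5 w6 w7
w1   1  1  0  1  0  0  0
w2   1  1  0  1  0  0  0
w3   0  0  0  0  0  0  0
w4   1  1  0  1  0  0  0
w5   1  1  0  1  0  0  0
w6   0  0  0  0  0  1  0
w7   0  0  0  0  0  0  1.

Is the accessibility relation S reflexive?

Reflexive: no — w3 is not related to itself.

No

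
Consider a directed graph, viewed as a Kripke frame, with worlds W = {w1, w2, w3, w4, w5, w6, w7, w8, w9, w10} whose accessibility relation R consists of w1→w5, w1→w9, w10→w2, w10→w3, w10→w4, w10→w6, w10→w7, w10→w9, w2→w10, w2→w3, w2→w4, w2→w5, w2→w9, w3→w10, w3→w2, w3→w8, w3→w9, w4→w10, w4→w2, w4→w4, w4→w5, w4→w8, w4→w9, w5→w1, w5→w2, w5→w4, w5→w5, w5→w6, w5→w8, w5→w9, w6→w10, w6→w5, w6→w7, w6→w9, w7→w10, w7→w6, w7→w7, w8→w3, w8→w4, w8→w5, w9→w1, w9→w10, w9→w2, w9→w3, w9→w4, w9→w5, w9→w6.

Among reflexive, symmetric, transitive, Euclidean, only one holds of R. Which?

Reflexive: no — w1 is not related to itself.
Symmetric: yes — every pair in R has its reverse in R.
Transitive: no — w1 R w5 and w5 R w2, but not w1 R w2.
Euclidean: no — w10 R w2 and w10 R w6, but not w2 R w6.
Only symmetric holds.

symmetric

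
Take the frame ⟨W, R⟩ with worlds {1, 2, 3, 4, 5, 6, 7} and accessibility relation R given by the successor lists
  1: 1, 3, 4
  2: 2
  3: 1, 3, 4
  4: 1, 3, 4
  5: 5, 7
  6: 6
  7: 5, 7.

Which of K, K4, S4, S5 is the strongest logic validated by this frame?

Transitive (axiom 4): yes — every two-step R-path is closed by a direct edge.
Reflexive (axiom T): yes — every world is R-related to itself.
Euclidean (axiom 5): yes — any two successors of a common world are R-related.
So F validates K, K4, S4, S5. The strongest is S5.

S5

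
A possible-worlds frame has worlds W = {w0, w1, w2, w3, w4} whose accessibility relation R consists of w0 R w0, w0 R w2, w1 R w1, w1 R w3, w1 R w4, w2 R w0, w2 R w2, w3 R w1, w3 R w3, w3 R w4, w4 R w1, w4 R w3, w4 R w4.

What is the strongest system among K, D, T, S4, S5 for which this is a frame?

S5

Serial (axiom D): yes — every world has a successor (e.g. w0 R w0).
Reflexive (axiom T): yes — every world is R-related to itself.
Transitive (axiom 4): yes — every two-step R-path is closed by a direct edge.
Euclidean (axiom 5): yes — any two successors of a common world are R-related.
So F validates K, D, T, S4, S5. The strongest is S5.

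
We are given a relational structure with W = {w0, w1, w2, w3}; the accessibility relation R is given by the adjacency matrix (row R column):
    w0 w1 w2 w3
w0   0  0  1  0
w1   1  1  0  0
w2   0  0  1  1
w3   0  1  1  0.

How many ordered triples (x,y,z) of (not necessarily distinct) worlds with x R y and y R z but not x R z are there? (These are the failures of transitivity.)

5

Enumerating: (w0,w2,w3), (w1,w0,w2), (w2,w3,w1), (w3,w1,w0), (w3,w2,w3).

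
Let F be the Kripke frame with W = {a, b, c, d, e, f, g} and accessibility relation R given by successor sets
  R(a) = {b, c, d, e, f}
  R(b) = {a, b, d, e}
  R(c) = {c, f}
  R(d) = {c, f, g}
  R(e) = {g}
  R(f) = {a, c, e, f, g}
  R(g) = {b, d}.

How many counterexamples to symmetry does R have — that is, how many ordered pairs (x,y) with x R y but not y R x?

Enumerating: (a,c), (a,d), (a,e), (b,d), (b,e), (d,c), (d,f), (e,g), (f,e), (f,g), (g,b).

11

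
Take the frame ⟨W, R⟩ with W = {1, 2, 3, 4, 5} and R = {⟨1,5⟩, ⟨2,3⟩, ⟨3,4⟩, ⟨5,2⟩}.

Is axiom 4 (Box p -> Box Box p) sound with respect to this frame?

Axiom 4 corresponds to the accessibility relation being transitive.
Transitive: no — 1 R 5 and 5 R 2, but not 1 R 2.

No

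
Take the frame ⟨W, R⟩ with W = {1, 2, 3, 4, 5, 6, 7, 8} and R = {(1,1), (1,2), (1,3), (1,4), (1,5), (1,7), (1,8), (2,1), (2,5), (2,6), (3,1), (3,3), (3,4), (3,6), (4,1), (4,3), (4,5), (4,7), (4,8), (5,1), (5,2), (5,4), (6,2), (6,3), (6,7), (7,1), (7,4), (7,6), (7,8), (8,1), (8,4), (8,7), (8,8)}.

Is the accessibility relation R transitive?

Transitive: no — 1 R 2 and 2 R 6, but not 1 R 6.

No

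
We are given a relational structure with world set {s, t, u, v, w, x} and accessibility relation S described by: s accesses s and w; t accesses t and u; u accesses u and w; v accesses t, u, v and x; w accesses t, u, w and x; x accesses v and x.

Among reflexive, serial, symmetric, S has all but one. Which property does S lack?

Reflexive: yes — every world is S-related to itself.
Serial: yes — every world has a successor (e.g. s S s).
Symmetric: no — s S w but not w S s.
Only symmetric fails.

symmetric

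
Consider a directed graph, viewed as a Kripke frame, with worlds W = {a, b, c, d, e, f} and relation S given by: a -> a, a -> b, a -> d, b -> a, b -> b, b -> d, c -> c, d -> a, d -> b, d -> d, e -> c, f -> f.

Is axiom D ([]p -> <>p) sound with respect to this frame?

Yes

The schema D characterises exactly the serial frames.
Serial: yes — every world has a successor (e.g. a S a).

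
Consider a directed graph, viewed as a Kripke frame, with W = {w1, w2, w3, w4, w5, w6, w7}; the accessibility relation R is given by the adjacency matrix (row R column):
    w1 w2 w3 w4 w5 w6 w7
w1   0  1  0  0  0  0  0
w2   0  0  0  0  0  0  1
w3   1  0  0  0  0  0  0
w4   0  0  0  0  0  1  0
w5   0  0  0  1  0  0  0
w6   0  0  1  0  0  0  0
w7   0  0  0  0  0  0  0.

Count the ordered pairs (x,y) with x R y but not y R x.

6

Enumerating: (w1,w2), (w2,w7), (w3,w1), (w4,w6), (w5,w4), (w6,w3).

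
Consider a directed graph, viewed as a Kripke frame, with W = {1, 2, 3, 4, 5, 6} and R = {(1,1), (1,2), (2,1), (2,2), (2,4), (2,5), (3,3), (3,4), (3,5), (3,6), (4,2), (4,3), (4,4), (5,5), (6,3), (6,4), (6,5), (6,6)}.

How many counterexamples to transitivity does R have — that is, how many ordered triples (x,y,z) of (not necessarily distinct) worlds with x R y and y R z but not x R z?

Enumerating: (1,2,4), (1,2,5), (2,4,3), (3,4,2), (4,2,1), (4,2,5), (4,3,5), (4,3,6), (6,4,2).

9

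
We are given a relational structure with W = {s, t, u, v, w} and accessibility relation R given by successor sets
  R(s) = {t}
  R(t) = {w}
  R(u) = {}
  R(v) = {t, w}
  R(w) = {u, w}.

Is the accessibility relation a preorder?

Reflexive: no — s is not related to itself.
Transitive: no — s R t and t R w, but not s R w.
So R is not a preorder.

No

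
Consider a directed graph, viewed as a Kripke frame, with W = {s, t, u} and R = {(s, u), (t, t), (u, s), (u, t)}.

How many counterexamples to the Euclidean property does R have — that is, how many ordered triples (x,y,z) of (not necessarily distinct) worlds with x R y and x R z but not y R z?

4

Enumerating: (s,u,u), (u,s,s), (u,s,t), (u,t,s).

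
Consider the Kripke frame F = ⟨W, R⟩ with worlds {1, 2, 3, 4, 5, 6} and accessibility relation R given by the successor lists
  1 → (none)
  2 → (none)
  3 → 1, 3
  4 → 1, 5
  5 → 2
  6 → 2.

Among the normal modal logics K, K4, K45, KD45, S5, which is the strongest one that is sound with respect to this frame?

K

Transitive (axiom 4): no — 4 R 5 and 5 R 2, but not 4 R 2.
Euclidean (axiom 5): no — 4 R 1 and 4 R 5, but not 1 R 5.
Serial (axiom D): no — 1 has no R-successor.
Reflexive (axiom T): no — 1 is not related to itself.
So F validates K; K4 would additionally require R to be transitive. The strongest is K.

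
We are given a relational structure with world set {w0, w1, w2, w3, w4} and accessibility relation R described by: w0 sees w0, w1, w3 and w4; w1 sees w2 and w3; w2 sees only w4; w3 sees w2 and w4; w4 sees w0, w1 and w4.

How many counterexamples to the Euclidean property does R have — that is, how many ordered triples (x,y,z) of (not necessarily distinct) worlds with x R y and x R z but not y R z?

15

Enumerating: (w0,w1,w0), (w0,w1,w1), (w0,w1,w4), (w0,w3,w0), (w0,w3,w1), (w0,w3,w3), (w0,w4,w3), (w1,w2,w2), (w1,w2,w3), (w1,w3,w3), (w3,w2,w2), (w3,w4,w2), (w4,w1,w0), (w4,w1,w1), (w4,w1,w4).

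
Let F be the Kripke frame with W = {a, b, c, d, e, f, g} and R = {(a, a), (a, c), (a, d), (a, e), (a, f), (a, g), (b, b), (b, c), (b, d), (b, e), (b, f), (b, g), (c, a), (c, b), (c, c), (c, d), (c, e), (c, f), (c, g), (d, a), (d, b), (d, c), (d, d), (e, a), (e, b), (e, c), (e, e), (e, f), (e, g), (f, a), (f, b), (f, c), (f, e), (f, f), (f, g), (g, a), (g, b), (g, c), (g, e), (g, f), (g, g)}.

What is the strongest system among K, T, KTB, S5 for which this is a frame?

Reflexive (axiom T): yes — every world is R-related to itself.
Symmetric (axiom B): yes — every pair in R has its reverse in R.
Euclidean (axiom 5): no — a R d and a R e, but not d R e.
So F validates K, T, KTB; S5 would additionally require R to be Euclidean. The strongest is KTB.

KTB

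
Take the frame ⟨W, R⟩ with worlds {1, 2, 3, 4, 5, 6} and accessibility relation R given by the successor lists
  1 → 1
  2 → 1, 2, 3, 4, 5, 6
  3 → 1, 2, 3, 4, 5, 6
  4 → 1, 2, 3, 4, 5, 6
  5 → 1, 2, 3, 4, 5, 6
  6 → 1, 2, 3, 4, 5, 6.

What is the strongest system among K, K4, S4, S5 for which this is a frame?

S4

Transitive (axiom 4): yes — every two-step R-path is closed by a direct edge.
Reflexive (axiom T): yes — every world is R-related to itself.
Euclidean (axiom 5): no — 2 R 1 and 2 R 3, but not 1 R 3.
So F validates K, K4, S4; S5 would additionally require R to be Euclidean. The strongest is S4.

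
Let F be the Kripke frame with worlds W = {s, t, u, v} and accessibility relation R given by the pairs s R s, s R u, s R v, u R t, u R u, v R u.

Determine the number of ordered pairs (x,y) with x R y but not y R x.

4

Enumerating: (s,u), (s,v), (u,t), (v,u).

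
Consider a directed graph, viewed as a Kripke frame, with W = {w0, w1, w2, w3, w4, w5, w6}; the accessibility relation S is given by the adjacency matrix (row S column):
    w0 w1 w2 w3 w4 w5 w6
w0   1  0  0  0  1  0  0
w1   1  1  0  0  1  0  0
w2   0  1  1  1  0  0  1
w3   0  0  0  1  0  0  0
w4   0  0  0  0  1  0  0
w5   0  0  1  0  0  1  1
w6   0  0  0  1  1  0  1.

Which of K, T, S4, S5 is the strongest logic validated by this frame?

Reflexive (axiom T): yes — every world is S-related to itself.
Transitive (axiom 4): no — w2 S w1 and w1 S w0, but not w2 S w0.
Euclidean (axiom 5): no — w1 S w4 and w1 S w0, but not w4 S w0.
So F validates K, T; S4 would additionally require S to be transitive. The strongest is T.

T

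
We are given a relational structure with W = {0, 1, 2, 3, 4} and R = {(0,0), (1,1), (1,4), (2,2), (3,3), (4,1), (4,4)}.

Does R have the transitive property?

Transitive: yes — every two-step R-path is closed by a direct edge.

Yes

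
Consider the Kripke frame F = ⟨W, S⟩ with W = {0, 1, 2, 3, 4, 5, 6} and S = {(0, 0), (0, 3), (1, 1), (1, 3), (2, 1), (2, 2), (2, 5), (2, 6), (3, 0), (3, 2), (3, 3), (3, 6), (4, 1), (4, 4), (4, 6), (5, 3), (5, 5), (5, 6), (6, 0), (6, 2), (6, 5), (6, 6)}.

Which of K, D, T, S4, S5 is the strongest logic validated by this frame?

Serial (axiom D): yes — every world has a successor (e.g. 0 S 0).
Reflexive (axiom T): yes — every world is S-related to itself.
Transitive (axiom 4): no — 0 S 3 and 3 S 2, but not 0 S 2.
Euclidean (axiom 5): no — 2 S 1 and 2 S 5, but not 1 S 5.
So F validates K, D, T; S4 would additionally require S to be transitive. The strongest is T.

T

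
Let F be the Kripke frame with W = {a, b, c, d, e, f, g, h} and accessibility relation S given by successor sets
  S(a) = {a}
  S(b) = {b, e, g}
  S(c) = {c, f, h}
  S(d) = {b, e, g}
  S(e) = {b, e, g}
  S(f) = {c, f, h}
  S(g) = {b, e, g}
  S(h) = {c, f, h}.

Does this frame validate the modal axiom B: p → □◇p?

No

The schema B characterises exactly the symmetric frames.
Symmetric: no — d S b but not b S d.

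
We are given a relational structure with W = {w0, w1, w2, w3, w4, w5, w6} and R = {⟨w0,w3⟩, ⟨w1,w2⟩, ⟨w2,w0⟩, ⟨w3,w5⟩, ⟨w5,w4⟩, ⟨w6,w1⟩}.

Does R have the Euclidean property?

Euclidean: no — w0 R w3 and w0 R w3, but not w3 R w3.

No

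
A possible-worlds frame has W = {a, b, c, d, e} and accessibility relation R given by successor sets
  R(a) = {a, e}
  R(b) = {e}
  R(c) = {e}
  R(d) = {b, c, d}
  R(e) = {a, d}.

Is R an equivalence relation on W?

Reflexive: no — b is not related to itself.
Symmetric: no — b R e but not e R b.
Transitive: no — a R e and e R d, but not a R d.
So R is not an equivalence relation.

No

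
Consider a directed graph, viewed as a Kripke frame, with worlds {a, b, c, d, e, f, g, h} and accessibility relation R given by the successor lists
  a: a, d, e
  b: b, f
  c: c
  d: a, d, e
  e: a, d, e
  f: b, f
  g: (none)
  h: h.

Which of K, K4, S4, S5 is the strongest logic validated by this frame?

Transitive (axiom 4): yes — every two-step R-path is closed by a direct edge.
Reflexive (axiom T): no — g is not related to itself.
Euclidean (axiom 5): yes — any two successors of a common world are R-related.
So F validates K, K4; S4 would additionally require R to be reflexive. The strongest is K4.

K4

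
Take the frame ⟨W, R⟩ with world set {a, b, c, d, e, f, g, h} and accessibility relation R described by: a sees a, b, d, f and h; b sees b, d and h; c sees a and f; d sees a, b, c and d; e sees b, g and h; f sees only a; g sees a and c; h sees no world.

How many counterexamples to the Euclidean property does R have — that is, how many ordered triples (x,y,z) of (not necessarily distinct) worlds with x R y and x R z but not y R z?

33

Enumerating: (a,b,a), (a,b,f), (a,d,f), (a,d,h), (a,f,b), (a,f,d), (a,f,f), (a,f,h), (a,h,a), (a,h,b), (a,h,d), (a,h,f), … and 21 more.
Total: 33.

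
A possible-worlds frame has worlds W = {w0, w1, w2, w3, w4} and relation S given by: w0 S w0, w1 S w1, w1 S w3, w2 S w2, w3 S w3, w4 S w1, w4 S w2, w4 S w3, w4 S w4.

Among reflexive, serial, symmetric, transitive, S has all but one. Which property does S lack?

Reflexive: yes — every world is S-related to itself.
Serial: yes — every world has a successor (e.g. w0 S w0).
Symmetric: no — w1 S w3 but not w3 S w1.
Transitive: yes — every two-step S-path is closed by a direct edge.
Only symmetric fails.

symmetric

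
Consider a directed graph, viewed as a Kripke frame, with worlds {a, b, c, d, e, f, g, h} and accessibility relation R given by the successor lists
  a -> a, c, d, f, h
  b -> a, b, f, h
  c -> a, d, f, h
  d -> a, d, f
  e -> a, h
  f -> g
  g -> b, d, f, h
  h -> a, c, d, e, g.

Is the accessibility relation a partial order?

No

Reflexive: no — c is not related to itself.
Transitive: no — a R f and f R g, but not a R g.
Antisymmetric: no — a R c and c R a with a ≠ c.
So R is not a partial order.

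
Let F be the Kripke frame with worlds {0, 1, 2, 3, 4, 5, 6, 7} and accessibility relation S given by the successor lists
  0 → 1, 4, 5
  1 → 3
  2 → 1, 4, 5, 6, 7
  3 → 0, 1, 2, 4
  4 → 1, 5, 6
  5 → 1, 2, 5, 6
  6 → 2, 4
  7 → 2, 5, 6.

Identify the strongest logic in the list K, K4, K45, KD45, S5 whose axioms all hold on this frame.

Transitive (axiom 4): no — 0 S 1 and 1 S 3, but not 0 S 3.
Euclidean (axiom 5): no — 0 S 1 and 0 S 4, but not 1 S 4.
Serial (axiom D): yes — every world has a successor (e.g. 0 S 1).
Reflexive (axiom T): no — 0 is not related to itself.
So F validates K; K4 would additionally require S to be transitive. The strongest is K.

K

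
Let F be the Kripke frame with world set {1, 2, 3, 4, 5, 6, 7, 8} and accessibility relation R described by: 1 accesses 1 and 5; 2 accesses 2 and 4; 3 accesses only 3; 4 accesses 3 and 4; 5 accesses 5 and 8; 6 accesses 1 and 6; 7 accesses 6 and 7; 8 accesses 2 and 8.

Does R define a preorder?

Reflexive: yes — every world is R-related to itself.
Transitive: no — 1 R 5 and 5 R 8, but not 1 R 8.
So R is not a preorder.

No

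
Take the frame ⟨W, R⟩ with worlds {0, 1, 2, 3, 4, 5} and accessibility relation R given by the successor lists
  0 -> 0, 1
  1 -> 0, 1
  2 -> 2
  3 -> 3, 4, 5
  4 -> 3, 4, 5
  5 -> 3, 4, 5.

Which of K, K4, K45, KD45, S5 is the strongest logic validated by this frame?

S5

Transitive (axiom 4): yes — every two-step R-path is closed by a direct edge.
Euclidean (axiom 5): yes — any two successors of a common world are R-related.
Serial (axiom D): yes — every world has a successor (e.g. 0 R 0).
Reflexive (axiom T): yes — every world is R-related to itself.
So F validates K, K4, K45, KD45, S5. The strongest is S5.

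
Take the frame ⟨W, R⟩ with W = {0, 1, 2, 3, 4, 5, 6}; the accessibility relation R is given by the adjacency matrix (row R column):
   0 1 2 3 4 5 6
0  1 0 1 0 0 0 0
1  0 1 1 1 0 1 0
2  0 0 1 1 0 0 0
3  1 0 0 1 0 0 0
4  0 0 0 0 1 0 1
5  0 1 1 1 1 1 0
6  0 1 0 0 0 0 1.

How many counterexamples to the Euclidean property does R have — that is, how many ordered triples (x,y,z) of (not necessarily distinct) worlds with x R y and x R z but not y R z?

22

Enumerating: (0,2,0), (1,2,1), (1,2,5), (1,3,1), (1,3,2), (1,3,5), (2,3,2), (3,0,3), (4,6,4), (5,1,4), (5,2,1), (5,2,4), … and 10 more.
Total: 22.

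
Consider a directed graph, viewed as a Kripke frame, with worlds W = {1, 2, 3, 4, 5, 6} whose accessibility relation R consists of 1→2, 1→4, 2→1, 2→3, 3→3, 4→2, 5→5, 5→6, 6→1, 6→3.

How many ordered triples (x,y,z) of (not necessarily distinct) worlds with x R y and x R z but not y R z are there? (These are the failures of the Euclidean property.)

12

Enumerating: (1,2,2), (1,2,4), (1,4,4), (2,1,1), (2,1,3), (2,3,1), (4,2,2), (5,6,5), (5,6,6), (6,1,1), (6,1,3), (6,3,1).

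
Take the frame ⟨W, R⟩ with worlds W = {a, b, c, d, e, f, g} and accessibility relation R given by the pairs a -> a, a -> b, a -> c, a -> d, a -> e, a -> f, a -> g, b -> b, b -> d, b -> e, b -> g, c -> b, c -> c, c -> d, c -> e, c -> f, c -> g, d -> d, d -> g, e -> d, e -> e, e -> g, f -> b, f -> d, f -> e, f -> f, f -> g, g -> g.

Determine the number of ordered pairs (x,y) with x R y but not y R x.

21

Enumerating: (a,b), (a,c), (a,d), (a,e), (a,f), (a,g), (b,d), (b,e), (b,g), (c,b), (c,d), (c,e), … and 9 more.
Total: 21.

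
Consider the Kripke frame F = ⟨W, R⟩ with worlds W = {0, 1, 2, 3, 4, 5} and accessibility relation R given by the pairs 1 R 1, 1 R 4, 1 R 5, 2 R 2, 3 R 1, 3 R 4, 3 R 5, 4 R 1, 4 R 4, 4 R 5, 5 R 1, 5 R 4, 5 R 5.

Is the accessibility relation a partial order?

No

Reflexive: no — 0 is not related to itself.
Transitive: yes — every two-step R-path is closed by a direct edge.
Antisymmetric: no — 1 R 4 and 4 R 1 with 1 ≠ 4.
So R is not a partial order.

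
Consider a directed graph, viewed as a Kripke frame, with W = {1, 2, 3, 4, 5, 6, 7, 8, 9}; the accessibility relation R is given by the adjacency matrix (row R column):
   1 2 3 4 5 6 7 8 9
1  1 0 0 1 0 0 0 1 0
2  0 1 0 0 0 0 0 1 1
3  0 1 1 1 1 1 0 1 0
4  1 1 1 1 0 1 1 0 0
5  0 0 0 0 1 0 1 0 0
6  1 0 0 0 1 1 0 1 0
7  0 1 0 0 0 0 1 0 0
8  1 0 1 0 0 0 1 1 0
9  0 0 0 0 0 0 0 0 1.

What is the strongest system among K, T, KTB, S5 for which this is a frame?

Reflexive (axiom T): yes — every world is R-related to itself.
Symmetric (axiom B): no — 2 R 8 but not 8 R 2.
Euclidean (axiom 5): no — 1 R 4 and 1 R 8, but not 4 R 8.
So F validates K, T; KTB would additionally require R to be symmetric. The strongest is T.

T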